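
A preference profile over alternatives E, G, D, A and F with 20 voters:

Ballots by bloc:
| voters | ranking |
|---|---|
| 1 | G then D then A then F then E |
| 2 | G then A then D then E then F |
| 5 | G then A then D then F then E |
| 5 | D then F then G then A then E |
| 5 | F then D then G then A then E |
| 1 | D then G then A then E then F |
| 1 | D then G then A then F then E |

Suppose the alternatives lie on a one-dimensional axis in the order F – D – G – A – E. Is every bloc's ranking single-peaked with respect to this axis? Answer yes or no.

yes

Axis positions: F=1, D=2, G=3, A=4, E=5.
Bloc 1 (peak G at position 3): ranking walks positions 3-2-4-1-5, expanding outward from the peak — single-peaked.
Bloc 2 (peak G at position 3): ranking walks positions 3-4-2-5-1, expanding outward from the peak — single-peaked.
Bloc 3 (peak G at position 3): ranking walks positions 3-4-2-1-5, expanding outward from the peak — single-peaked.
Bloc 4 (peak D at position 2): ranking walks positions 2-1-3-4-5, expanding outward from the peak — single-peaked.
Bloc 5 (peak F at position 1): ranking walks positions 1-2-3-4-5, expanding outward from the peak — single-peaked.
Bloc 6 (peak D at position 2): ranking walks positions 2-3-4-5-1, expanding outward from the peak — single-peaked.
Bloc 7 (peak D at position 2): ranking walks positions 2-3-4-1-5, expanding outward from the peak — single-peaked.
Every ranking is single-peaked on this axis.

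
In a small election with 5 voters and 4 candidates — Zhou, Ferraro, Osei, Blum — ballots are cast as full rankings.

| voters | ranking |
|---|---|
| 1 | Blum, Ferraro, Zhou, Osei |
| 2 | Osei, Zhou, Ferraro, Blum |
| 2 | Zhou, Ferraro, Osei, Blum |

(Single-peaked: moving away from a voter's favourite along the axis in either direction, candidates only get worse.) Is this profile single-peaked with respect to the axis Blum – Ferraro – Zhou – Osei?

yes

Axis positions: Blum=1, Ferraro=2, Zhou=3, Osei=4.
Bloc 1 (peak Blum at position 1): ranking walks positions 1-2-3-4, expanding outward from the peak — single-peaked.
Bloc 2 (peak Osei at position 4): ranking walks positions 4-3-2-1, expanding outward from the peak — single-peaked.
Bloc 3 (peak Zhou at position 3): ranking walks positions 3-2-4-1, expanding outward from the peak — single-peaked.
Every ranking is single-peaked on this axis.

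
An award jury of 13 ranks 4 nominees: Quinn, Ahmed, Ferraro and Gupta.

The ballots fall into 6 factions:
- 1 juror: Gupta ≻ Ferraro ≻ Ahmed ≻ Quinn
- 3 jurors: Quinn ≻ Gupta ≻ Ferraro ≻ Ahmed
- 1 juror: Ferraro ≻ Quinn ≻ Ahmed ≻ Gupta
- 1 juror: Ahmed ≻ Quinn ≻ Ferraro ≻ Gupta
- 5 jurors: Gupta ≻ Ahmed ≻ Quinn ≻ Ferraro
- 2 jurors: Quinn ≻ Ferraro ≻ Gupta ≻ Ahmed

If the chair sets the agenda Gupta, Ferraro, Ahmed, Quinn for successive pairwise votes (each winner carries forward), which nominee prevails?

Round 1: Gupta vs Ferraro — 9–4, Gupta advances.
Round 2: Gupta vs Ahmed — 11–2, Gupta advances.
Round 3: Gupta vs Quinn — 6–7, Quinn advances.
Quinn survives the agenda.

Quinn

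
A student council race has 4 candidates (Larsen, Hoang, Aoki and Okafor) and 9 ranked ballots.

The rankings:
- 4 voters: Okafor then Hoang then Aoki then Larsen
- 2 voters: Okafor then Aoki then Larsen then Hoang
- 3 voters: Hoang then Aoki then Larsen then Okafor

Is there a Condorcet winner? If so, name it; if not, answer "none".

Pairwise majorities:
Larsen–Hoang: Hoang 7–2.
Larsen–Aoki: Aoki 9–0.
Larsen vs Okafor: Okafor wins 6–3.
Hoang vs Aoki: Hoang, 7–2.
Hoang–Okafor: Okafor 6–3.
Aoki vs Okafor: Okafor wins 6–3.
Okafor defeats every rival head-to-head and is the Condorcet winner.

Okafor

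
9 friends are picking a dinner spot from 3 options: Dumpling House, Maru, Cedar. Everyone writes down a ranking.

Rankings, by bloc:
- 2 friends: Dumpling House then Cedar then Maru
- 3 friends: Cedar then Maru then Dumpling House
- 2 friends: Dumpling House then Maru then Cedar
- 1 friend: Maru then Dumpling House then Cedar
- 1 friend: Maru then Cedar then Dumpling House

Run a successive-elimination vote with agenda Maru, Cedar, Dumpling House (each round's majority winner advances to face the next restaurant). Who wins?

Round 1: Maru vs Cedar — 4–5, Cedar advances.
Round 2: Cedar vs Dumpling House — 4–5, Dumpling House advances.
The agenda winner is Dumpling House.

Dumpling House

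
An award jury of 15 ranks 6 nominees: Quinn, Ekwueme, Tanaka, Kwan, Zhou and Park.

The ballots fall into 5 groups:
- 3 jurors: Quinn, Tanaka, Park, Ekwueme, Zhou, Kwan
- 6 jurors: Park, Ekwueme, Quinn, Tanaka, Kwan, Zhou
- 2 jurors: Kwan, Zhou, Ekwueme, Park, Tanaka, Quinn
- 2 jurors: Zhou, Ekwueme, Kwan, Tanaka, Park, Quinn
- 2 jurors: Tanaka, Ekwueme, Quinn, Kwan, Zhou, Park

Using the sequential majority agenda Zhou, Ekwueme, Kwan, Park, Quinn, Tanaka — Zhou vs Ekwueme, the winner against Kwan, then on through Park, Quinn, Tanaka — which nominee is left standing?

Round 1: Zhou vs Ekwueme — 4–11, Ekwueme advances.
Round 2: Ekwueme vs Kwan — 13–2, Ekwueme advances.
Round 3: Ekwueme vs Park — 6–9, Park advances.
Round 4: Park vs Quinn — 10–5, Park advances.
Round 5: Park vs Tanaka — 8–7, Park advances.
The agenda winner is Park.

Park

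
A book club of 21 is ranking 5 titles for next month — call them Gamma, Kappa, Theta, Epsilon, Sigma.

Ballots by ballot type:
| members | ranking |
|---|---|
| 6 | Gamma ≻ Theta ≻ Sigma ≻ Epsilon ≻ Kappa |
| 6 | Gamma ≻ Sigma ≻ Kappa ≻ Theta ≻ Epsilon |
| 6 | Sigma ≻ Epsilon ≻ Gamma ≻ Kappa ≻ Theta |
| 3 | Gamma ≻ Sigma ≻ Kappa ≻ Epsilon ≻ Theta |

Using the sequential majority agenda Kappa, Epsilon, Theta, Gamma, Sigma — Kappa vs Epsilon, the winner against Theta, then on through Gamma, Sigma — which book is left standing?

Gamma

Round 1: Kappa vs Epsilon — 9–12, Epsilon advances.
Round 2: Epsilon vs Theta — 9–12, Theta advances.
Round 3: Theta vs Gamma — 0–21, Gamma advances.
Round 4: Gamma vs Sigma — 15–6, Gamma advances.
Gamma survives the agenda.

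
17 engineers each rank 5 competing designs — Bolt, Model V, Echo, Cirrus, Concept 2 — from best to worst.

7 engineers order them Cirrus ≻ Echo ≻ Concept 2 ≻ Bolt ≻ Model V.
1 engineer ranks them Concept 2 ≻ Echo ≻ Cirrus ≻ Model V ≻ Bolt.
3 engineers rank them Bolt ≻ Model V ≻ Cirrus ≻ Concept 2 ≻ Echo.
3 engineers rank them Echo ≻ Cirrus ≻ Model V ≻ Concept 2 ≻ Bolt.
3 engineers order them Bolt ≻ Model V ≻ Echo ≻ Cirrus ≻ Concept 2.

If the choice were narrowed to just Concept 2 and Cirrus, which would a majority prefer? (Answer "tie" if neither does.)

Cirrus

Ballots ranking Concept 2 above Cirrus: 1.
Ballots ranking Cirrus above Concept 2: 17 − 1 = 16.
Cirrus wins the head-to-head 16–1.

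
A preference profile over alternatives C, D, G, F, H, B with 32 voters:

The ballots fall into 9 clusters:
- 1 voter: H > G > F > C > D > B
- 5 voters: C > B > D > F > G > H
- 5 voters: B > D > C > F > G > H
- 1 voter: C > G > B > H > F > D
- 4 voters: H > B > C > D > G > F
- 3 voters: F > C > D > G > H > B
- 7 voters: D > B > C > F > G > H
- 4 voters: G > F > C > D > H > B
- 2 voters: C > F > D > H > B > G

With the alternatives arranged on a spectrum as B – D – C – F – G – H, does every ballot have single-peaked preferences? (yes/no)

Axis positions: B=1, D=2, C=3, F=4, G=5, H=6.
Cluster 1 (peak H at position 6): ranking walks positions 6-5-4-3-2-1, expanding outward from the peak — single-peaked.
Cluster 2: ranking walks positions 3-1-2-4-5-6; B is ranked above D even though D lies between B and the peak C on the axis — preferences dip and rise again. Not single-peaked.
Cluster 3 (peak B at position 1): ranking walks positions 1-2-3-4-5-6, expanding outward from the peak — single-peaked.
Cluster 4: ranking walks positions 3-5-1-6-4-2; G is ranked above F even though F lies between G and the peak C on the axis — preferences dip and rise again. Not single-peaked.
Cluster 5: ranking walks positions 6-1-3-2-5-4; B is ranked above G even though G lies between B and the peak H on the axis — preferences dip and rise again. Not single-peaked.
Cluster 6 (peak F at position 4): ranking walks positions 4-3-2-5-6-1, expanding outward from the peak — single-peaked.
Cluster 7 (peak D at position 2): ranking walks positions 2-1-3-4-5-6, expanding outward from the peak — single-peaked.
Cluster 8 (peak G at position 5): ranking walks positions 5-4-3-2-6-1, expanding outward from the peak — single-peaked.
Cluster 9: ranking walks positions 3-4-2-6-1-5; H is ranked above G even though G lies between H and the peak C on the axis — preferences dip and rise again. Not single-peaked.
Cluster 2 violates single-peakedness, so the profile is not single-peaked on this axis.

no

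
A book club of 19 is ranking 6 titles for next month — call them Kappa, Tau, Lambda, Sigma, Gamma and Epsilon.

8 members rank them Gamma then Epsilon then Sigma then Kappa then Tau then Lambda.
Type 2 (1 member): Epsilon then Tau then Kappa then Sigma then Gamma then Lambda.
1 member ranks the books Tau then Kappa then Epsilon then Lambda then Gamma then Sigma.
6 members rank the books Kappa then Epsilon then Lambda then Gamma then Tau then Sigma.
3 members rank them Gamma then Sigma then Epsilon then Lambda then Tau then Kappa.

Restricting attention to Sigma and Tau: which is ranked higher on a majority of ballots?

Ballots ranking Sigma above Tau: 8 + 3 = 11.
Ballots ranking Tau above Sigma: 19 − 11 = 8.
Sigma wins the head-to-head 11–8.

Sigma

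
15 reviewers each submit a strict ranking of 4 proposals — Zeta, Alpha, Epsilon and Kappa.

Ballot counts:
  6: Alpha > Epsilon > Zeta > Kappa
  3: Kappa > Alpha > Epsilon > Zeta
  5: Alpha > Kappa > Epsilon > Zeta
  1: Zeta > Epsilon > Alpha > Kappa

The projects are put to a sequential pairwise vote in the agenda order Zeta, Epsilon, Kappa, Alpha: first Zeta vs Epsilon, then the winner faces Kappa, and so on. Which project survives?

Alpha

Round 1: Zeta vs Epsilon — 1–14, Epsilon advances.
Round 2: Epsilon vs Kappa — 7–8, Kappa advances.
Round 3: Kappa vs Alpha — 3–12, Alpha advances.
Alpha survives the agenda.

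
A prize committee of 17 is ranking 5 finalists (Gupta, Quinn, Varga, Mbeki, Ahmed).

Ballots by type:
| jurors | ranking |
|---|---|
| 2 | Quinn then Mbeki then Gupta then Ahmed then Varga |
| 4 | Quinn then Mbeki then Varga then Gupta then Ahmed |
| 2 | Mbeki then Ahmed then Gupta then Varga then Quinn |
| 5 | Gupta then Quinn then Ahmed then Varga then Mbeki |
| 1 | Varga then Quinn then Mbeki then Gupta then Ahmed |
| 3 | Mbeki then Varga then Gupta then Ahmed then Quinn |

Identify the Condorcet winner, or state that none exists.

none

Check each pair by majority over 17 ballots:
Gupta vs Quinn: Gupta, 10–7.
Gupta–Varga: Gupta 9–8.
Gupta–Mbeki: Mbeki 12–5.
Gupta–Ahmed: Gupta 15–2.
Quinn–Varga: Quinn 11–6.
Quinn vs Mbeki: Quinn, 12–5.
Quinn vs Ahmed: Quinn wins 12–5.
Varga–Mbeki: Mbeki 11–6.
Varga vs Ahmed: Ahmed, 9–8.
Mbeki vs Ahmed: Mbeki, 12–5.
Each nominee drops at least one matchup (Gupta loses to Mbeki; Quinn loses to Gupta; Varga loses to Gupta; Mbeki loses to Quinn; Ahmed loses to Gupta); the cycle Gupta → Quinn → Mbeki → Gupta rules out a Condorcet winner.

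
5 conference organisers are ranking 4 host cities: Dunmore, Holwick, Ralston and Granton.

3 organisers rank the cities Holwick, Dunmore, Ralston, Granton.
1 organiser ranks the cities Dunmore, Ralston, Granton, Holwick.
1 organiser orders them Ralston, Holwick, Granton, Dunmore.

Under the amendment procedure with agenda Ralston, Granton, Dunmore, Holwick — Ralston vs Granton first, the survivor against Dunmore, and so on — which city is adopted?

Round 1: Ralston vs Granton — 5–0, Ralston advances.
Round 2: Ralston vs Dunmore — 1–4, Dunmore advances.
Round 3: Dunmore vs Holwick — 1–4, Holwick advances.
The agenda winner is Holwick.

Holwick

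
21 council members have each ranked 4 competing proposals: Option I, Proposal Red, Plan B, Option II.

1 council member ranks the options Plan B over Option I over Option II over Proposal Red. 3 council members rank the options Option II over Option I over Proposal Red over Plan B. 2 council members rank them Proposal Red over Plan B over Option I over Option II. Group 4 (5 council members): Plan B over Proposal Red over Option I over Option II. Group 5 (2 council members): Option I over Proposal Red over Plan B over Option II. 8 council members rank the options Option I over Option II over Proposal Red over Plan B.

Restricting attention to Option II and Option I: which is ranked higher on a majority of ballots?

Option I

Ballots ranking Option II above Option I: 3.
Ballots ranking Option I above Option II: 21 − 3 = 18.
Option I wins the head-to-head 18–3.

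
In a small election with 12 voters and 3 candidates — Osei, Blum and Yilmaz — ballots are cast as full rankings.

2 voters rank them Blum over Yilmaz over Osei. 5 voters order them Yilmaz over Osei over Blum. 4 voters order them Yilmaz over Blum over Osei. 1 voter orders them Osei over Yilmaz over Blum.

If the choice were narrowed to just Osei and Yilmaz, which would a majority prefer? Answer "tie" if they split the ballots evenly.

Ballots ranking Osei above Yilmaz: 1.
Ballots ranking Yilmaz above Osei: 12 − 1 = 11.
Yilmaz wins the head-to-head 11–1.

Yilmaz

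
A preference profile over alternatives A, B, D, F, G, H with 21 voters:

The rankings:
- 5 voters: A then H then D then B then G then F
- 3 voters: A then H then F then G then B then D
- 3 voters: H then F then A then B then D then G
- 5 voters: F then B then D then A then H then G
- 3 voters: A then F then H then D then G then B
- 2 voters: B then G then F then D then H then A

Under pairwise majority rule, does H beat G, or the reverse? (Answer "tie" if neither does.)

H

Ballots ranking H above G: 5 + 3 + 3 + 5 + 3 = 19.
Ballots ranking G above H: 21 − 19 = 2.
H wins the head-to-head 19–2.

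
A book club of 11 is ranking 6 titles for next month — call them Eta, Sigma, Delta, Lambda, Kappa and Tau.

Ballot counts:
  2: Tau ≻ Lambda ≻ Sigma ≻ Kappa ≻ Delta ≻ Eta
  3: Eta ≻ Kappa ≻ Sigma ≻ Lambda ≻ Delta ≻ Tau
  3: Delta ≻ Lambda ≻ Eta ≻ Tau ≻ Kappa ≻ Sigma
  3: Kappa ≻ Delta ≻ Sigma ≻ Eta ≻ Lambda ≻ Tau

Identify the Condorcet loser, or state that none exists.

Pairwise majorities:
Eta vs Sigma: 6 to 5, Eta.
Eta–Delta: Delta 8–3.
Eta vs Lambda: 6 to 5, Eta.
Eta vs Kappa: Eta preferred on 3+3 = 6 ballots; Eta wins 6–5.
Eta vs Tau: 3+3+3 = 9 for Eta, 2 for Tau — Eta by 9–2.
Sigma vs Delta: Delta wins 6–5.
Sigma vs Lambda: Sigma wins 6–5.
Sigma vs Kappa: Kappa wins 9–2.
Sigma vs Tau: 3+3 = 6 for Sigma, 5 for Tau — Sigma by 6–5.
Delta vs Lambda: 3+3 = 6 for Delta, 5 for Lambda — Delta by 6–5.
Delta–Kappa: Kappa 8–3.
Delta–Tau: Delta 9–2.
Lambda vs Kappa: Kappa wins 6–5.
Lambda vs Tau: 9 to 2, Lambda.
Kappa vs Tau: Kappa, 6–5.
Tau loses to every other book — it is the Condorcet loser.

Tau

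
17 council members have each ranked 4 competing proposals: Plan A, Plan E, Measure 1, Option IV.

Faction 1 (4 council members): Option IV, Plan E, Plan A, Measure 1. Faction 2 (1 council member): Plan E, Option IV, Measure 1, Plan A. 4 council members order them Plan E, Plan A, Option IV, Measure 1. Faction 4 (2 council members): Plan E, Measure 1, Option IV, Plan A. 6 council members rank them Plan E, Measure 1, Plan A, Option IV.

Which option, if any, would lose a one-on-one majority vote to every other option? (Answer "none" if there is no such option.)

Pairwise majorities:
Plan A vs Plan E: Plan E wins 17–0.
Plan A vs Measure 1: Measure 1 wins 9–8.
Plan A–Option IV: Plan A 10–7.
Plan E vs Measure 1: Plan E preferred on 4+1+4+2+6 = 17 ballots; Plan E wins 17–0.
Plan E vs Option IV: Plan E wins 13–4.
Measure 1 vs Option IV: Measure 1 is ranked higher on 2+6 = 8 ballots, Option IV on 9. Option IV wins 9–8.
Every option wins at least one matchup (Plan A beats Option IV; Plan E beats Plan A; Measure 1 beats Plan A; Option IV beats Measure 1), so there is no Condorcet loser.

none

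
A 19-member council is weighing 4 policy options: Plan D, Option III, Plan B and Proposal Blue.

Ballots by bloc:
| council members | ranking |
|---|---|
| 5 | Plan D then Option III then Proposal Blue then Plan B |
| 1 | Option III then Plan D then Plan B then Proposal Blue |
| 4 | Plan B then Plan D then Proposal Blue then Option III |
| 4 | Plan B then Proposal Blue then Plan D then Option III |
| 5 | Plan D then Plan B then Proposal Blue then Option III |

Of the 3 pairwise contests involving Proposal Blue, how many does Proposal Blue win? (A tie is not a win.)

1

Proposal Blue against each rival (19 council members):
Proposal Blue vs Plan D: Plan D wins 15–4.
Proposal Blue vs Option III: 4+4+5 = 13 for Proposal Blue, 6 for Option III — Proposal Blue by 13–6.
Proposal Blue–Plan B: Plan B 14–5.
Proposal Blue beats Option III; loses to Plan D, Plan B — 1 pairwise win.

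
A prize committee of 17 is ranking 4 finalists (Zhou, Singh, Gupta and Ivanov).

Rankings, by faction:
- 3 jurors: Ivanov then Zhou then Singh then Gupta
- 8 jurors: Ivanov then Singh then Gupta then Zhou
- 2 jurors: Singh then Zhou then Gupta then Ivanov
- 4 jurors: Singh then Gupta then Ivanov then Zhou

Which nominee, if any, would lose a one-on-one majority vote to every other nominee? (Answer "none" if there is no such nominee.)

Zhou

Head-to-head results (17 jurors):
Zhou vs Singh: 3 to 14, Singh.
Zhou vs Gupta: Gupta wins 12–5.
Zhou vs Ivanov: Zhou preferred on 2 ballots; Ivanov wins 15–2.
Singh vs Gupta: 17 to 0, Singh.
Singh vs Ivanov: 2+4 = 6 for Singh, 11 for Ivanov — Ivanov by 11–6.
Gupta vs Ivanov: Ivanov wins 11–6.
Only Zhou has no wins; Zhou is the Condorcet loser.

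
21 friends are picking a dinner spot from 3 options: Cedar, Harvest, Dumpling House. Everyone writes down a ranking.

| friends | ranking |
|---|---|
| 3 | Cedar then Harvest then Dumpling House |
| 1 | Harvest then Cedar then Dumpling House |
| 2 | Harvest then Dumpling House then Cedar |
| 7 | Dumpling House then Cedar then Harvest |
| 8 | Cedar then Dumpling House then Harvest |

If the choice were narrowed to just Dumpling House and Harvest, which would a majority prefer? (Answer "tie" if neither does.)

Ballots ranking Dumpling House above Harvest: 7 + 8 = 15.
Ballots ranking Harvest above Dumpling House: 21 − 15 = 6.
Dumpling House wins the head-to-head 15–6.

Dumpling House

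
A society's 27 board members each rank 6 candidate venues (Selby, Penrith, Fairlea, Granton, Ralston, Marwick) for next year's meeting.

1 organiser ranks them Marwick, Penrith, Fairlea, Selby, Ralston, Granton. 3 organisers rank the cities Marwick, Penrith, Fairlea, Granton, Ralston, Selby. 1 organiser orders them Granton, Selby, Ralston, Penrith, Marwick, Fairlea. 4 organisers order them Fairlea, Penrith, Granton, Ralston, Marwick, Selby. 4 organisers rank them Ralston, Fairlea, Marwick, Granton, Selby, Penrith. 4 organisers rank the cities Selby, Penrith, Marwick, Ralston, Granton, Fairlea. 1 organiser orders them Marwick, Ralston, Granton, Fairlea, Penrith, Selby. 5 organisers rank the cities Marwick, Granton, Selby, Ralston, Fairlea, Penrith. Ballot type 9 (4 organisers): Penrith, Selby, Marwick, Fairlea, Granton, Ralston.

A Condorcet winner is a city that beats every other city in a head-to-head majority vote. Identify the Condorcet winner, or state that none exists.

Pairwise majorities:
Selby–Penrith: Selby 14–13.
Selby vs Fairlea: Selby, 14–13.
Selby vs Granton: Granton, 18–9.
Selby vs Ralston: Selby, 15–12.
Selby–Marwick: Marwick 18–9.
Penrith vs Fairlea: Fairlea, 14–13.
Penrith–Granton: Penrith 16–11.
Penrith vs Ralston: Penrith, 16–11.
Penrith vs Marwick: Marwick, 14–13.
Fairlea vs Granton: Fairlea wins 16–11.
Fairlea–Ralston: Ralston 15–12.
Fairlea–Marwick: Marwick 19–8.
Granton vs Ralston: Granton, 17–10.
Granton vs Marwick: Marwick wins 22–5.
Ralston–Marwick: Marwick 18–9.
Only Marwick has no losses; Marwick is the Condorcet winner.

Marwick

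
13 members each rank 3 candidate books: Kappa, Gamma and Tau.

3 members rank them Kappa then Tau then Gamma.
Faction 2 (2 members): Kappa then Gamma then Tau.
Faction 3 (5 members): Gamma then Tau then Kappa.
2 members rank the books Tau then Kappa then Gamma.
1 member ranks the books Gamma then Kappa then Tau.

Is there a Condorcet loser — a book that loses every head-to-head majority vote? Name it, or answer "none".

none

Pairwise majorities:
Kappa vs Gamma: Kappa, 7–6.
Kappa–Tau: Tau 7–6.
Gamma vs Tau: 8 to 5, Gamma.
Every book wins at least one matchup (Kappa beats Gamma; Gamma beats Tau; Tau beats Kappa), so there is no Condorcet loser.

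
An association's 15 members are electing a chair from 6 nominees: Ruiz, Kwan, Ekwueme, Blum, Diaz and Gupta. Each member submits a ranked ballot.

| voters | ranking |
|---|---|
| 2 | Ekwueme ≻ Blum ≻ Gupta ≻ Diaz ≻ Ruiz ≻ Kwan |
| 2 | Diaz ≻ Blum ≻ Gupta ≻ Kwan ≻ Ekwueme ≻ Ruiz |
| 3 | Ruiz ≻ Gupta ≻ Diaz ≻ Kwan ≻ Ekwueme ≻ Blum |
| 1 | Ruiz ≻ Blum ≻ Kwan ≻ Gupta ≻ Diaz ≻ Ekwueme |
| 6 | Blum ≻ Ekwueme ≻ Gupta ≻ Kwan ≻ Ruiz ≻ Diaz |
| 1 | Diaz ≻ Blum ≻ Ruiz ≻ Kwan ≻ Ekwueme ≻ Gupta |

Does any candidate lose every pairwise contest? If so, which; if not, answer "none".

none

Pairwise majorities:
Ruiz vs Kwan: Ruiz preferred on 2+3+1+1 = 7 ballots; Kwan wins 8–7.
Ruiz vs Ekwueme: Ruiz is ranked higher on 3+1+1 = 5 ballots, Ekwueme on 10. Ekwueme wins 10–5.
Ruiz vs Blum: Ruiz is ranked higher on 3+1 = 4 ballots, Blum on 11. Blum wins 11–4.
Ruiz vs Diaz: 10 to 5, Ruiz.
Ruiz vs Gupta: Ruiz preferred on 3+1+1 = 5 ballots; Gupta wins 10–5.
Kwan vs Ekwueme: 2+3+1+1 = 7 for Kwan, 8 for Ekwueme — Ekwueme by 8–7.
Kwan vs Blum: 3 to 12, Blum.
Kwan–Diaz: Diaz 8–7.
Kwan vs Gupta: 2 to 13, Gupta.
Ekwueme vs Blum: Ekwueme is ranked higher on 2+3 = 5 ballots, Blum on 10. Blum wins 10–5.
Ekwueme vs Diaz: 8 to 7, Ekwueme.
Ekwueme vs Gupta: 9 to 6, Ekwueme.
Blum vs Diaz: 2+1+6 = 9 for Blum, 6 for Diaz — Blum by 9–6.
Blum vs Gupta: Blum wins 12–3.
Diaz vs Gupta: Diaz is ranked higher on 2+1 = 3 ballots, Gupta on 12. Gupta wins 12–3.
Each candidate has at least one pairwise win (Ruiz beats Diaz; Kwan beats Ruiz; Ekwueme beats Ruiz; Blum beats Ruiz; Diaz beats Kwan; Gupta beats Ruiz) — no Condorcet loser.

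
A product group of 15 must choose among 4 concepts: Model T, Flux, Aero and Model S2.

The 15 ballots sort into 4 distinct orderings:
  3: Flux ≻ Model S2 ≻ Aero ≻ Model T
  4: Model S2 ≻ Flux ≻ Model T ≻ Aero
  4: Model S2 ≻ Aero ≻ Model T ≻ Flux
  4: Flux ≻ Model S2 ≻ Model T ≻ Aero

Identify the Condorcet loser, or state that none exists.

Aero

Head-to-head results (15 engineers):
Model T vs Flux: Flux wins 11–4.
Model T vs Aero: Model T, 8–7.
Model T vs Model S2: Model T is ranked higher on 0 ballots, Model S2 on 15. Model S2 wins 15–0.
Flux vs Aero: Flux, 11–4.
Flux vs Model S2: Flux is ranked higher on 3+4 = 7 ballots, Model S2 on 8. Model S2 wins 8–7.
Aero vs Model S2: 0 to 15, Model S2.
Only Aero has no wins; Aero is the Condorcet loser.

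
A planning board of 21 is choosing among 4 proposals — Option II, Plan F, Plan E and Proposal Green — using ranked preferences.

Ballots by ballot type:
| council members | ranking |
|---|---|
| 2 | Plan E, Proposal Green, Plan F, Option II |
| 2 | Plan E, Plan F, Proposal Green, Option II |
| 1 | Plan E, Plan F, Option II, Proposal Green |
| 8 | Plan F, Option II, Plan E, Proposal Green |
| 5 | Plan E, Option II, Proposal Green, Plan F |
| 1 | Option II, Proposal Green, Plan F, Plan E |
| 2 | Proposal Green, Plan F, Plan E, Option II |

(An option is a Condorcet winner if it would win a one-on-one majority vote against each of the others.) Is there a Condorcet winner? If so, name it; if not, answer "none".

Check each pair by majority over 21 ballots:
Option II vs Plan F: Plan F, 15–6.
Option II vs Plan E: 9 to 12, Plan E.
Option II vs Proposal Green: Option II wins 15–6.
Plan F vs Plan E: Plan F wins 11–10.
Plan F vs Proposal Green: 2+1+8 = 11 for Plan F, 10 for Proposal Green — Plan F by 11–10.
Plan E vs Proposal Green: Plan E, 18–3.
Plan F wins every pairwise contest, so Plan F is the Condorcet winner.

Plan F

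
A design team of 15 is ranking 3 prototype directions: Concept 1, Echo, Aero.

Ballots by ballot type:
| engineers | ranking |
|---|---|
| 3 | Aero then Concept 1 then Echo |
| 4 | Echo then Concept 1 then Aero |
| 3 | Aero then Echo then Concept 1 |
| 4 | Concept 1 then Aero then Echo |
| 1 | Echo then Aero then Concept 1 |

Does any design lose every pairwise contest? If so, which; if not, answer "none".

Pairwise majorities:
Concept 1 vs Echo: 3+4 = 7 for Concept 1, 8 for Echo — Echo by 8–7.
Concept 1 vs Aero: Concept 1 preferred on 4+4 = 8 ballots; Concept 1 wins 8–7.
Echo–Aero: Aero 10–5.
Every design wins at least one matchup (Concept 1 beats Aero; Echo beats Concept 1; Aero beats Echo), so there is no Condorcet loser.

none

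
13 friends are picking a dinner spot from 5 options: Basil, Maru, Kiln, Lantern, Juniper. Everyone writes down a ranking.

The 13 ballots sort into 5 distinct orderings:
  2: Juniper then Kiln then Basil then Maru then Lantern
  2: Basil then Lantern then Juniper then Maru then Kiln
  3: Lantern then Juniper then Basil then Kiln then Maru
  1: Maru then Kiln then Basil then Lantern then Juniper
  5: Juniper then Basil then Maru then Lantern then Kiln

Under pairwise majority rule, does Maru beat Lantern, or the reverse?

Ballots ranking Maru above Lantern: 2 + 1 + 5 = 8.
Ballots ranking Lantern above Maru: 13 − 8 = 5.
Maru wins the head-to-head 8–5.

Maru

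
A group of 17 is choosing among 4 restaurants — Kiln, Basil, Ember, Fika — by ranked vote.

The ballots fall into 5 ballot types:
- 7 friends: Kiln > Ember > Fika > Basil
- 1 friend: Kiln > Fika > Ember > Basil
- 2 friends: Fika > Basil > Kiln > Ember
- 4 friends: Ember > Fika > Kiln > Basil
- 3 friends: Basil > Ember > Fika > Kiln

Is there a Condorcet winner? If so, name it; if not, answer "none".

Head-to-head results (17 friends):
Kiln vs Basil: Kiln wins 12–5.
Kiln vs Ember: Kiln, 10–7.
Kiln–Fika: Fika 9–8.
Basil vs Ember: Ember wins 12–5.
Basil vs Fika: Fika, 14–3.
Ember vs Fika: Ember wins 14–3.
Each restaurant drops at least one matchup (Kiln loses to Fika; Basil loses to Kiln; Ember loses to Kiln; Fika loses to Ember); the cycle Kiln → Ember → Fika → Kiln rules out a Condorcet winner.

none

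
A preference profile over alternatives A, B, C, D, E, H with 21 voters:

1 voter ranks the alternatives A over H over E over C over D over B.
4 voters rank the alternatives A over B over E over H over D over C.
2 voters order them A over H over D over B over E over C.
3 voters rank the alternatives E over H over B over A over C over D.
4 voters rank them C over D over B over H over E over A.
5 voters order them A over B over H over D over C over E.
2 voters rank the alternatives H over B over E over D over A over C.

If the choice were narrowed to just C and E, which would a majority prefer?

E

Ballots ranking C above E: 4 + 5 = 9.
Ballots ranking E above C: 21 − 9 = 12.
E wins the head-to-head 12–9.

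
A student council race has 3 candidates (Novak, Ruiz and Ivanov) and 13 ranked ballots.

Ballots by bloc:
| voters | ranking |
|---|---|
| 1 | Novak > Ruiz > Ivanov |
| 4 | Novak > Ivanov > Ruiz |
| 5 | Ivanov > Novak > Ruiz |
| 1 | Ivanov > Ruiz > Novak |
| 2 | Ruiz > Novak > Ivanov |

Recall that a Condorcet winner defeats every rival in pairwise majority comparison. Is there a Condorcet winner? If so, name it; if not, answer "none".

Pairwise majorities:
Novak vs Ruiz: Novak is ranked higher on 1+4+5 = 10 ballots, Ruiz on 3. Novak wins 10–3.
Novak vs Ivanov: 1+4+2 = 7 for Novak, 6 for Ivanov — Novak by 7–6.
Ruiz vs Ivanov: Ruiz is ranked higher on 1+2 = 3 ballots, Ivanov on 10. Ivanov wins 10–3.
Only Novak has no losses; Novak is the Condorcet winner.

Novak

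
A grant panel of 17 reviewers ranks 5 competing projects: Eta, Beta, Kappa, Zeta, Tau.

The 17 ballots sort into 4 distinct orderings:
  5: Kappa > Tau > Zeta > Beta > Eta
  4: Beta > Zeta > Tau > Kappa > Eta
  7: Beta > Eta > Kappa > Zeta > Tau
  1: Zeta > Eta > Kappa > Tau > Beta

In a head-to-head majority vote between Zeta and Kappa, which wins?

Ballots ranking Zeta above Kappa: 4 + 1 = 5.
Ballots ranking Kappa above Zeta: 17 − 5 = 12.
Kappa wins the head-to-head 12–5.

Kappa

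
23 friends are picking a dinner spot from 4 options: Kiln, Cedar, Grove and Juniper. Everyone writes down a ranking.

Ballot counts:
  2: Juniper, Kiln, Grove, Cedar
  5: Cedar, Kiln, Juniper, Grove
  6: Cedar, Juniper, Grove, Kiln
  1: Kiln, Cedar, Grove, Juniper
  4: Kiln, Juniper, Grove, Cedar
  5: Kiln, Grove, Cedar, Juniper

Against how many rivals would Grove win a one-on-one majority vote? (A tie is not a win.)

Grove against each rival (23 friends):
Grove vs Kiln: Grove is ranked higher on 6 ballots, Kiln on 17. Kiln wins 17–6.
Grove vs Cedar: Cedar, 12–11.
Grove vs Juniper: Grove is ranked higher on 1+5 = 6 ballots, Juniper on 17. Juniper wins 17–6.
Grove beats no one; loses to Kiln, Cedar, Juniper — 0 pairwise wins.

0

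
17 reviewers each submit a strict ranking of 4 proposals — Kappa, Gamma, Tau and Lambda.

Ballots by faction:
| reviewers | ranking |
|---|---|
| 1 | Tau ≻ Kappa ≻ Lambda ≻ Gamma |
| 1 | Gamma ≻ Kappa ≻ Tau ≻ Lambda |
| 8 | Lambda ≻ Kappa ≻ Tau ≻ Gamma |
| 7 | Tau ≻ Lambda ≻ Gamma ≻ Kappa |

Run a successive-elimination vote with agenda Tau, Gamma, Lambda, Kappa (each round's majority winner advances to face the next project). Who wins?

Kappa

Round 1: Tau vs Gamma — 16–1, Tau advances.
Round 2: Tau vs Lambda — 9–8, Tau advances.
Round 3: Tau vs Kappa — 8–9, Kappa advances.
The agenda winner is Kappa.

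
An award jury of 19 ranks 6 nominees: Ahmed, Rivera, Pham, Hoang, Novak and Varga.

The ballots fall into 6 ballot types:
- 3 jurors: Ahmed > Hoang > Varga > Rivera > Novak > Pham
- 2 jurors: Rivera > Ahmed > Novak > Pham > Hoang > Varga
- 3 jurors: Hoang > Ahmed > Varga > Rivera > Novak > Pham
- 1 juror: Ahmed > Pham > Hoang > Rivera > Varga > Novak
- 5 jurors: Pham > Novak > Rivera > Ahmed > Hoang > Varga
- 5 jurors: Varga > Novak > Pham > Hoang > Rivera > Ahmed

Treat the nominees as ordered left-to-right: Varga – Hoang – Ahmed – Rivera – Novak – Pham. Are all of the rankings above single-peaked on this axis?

Axis positions: Varga=1, Hoang=2, Ahmed=3, Rivera=4, Novak=5, Pham=6.
Ballot type 1 (peak Ahmed at position 3): ranking walks positions 3-2-1-4-5-6, expanding outward from the peak — single-peaked.
Ballot type 2 (peak Rivera at position 4): ranking walks positions 4-3-5-6-2-1, expanding outward from the peak — single-peaked.
Ballot type 3 (peak Hoang at position 2): ranking walks positions 2-3-1-4-5-6, expanding outward from the peak — single-peaked.
Ballot type 4: ranking walks positions 3-6-2-4-1-5; Pham is ranked above Rivera even though Rivera lies between Pham and the peak Ahmed on the axis — preferences dip and rise again. Not single-peaked.
Ballot type 5 (peak Pham at position 6): ranking walks positions 6-5-4-3-2-1, expanding outward from the peak — single-peaked.
Ballot type 6: ranking walks positions 1-5-6-2-4-3; Novak is ranked above Hoang even though Hoang lies between Novak and the peak Varga on the axis — preferences dip and rise again. Not single-peaked.
Ballot type 4 violates single-peakedness, so the profile is not single-peaked on this axis.

no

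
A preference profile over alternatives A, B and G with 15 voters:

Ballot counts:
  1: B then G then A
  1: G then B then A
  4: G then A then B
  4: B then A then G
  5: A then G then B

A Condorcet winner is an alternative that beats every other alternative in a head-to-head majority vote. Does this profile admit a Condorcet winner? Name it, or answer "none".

Check each pair by majority over 15 ballots:
A–B: A 9–6.
A vs G: A wins 9–6.
B vs G: G, 10–5.
Only A has no losses; A is the Condorcet winner.

A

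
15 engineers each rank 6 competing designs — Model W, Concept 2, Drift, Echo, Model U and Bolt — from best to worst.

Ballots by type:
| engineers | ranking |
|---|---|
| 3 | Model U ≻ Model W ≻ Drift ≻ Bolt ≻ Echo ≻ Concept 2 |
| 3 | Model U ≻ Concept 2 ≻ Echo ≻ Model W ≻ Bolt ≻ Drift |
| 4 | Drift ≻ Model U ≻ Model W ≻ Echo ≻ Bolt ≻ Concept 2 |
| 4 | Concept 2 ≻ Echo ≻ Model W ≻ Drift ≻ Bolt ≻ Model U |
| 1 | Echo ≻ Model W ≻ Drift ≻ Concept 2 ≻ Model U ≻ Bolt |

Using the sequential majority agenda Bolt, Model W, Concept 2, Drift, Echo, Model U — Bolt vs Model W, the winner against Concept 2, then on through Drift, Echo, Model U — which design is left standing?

Model U

Round 1: Bolt vs Model W — 0–15, Model W advances.
Round 2: Model W vs Concept 2 — 8–7, Model W advances.
Round 3: Model W vs Drift — 11–4, Model W advances.
Round 4: Model W vs Echo — 7–8, Echo advances.
Round 5: Echo vs Model U — 5–10, Model U advances.
Model U survives the agenda.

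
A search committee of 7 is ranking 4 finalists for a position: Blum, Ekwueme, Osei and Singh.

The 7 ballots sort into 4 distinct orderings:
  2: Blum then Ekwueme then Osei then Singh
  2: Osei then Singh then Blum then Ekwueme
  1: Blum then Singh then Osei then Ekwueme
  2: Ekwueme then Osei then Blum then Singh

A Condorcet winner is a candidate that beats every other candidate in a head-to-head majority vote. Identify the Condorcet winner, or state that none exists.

none

Head-to-head results (7 committee members):
Blum vs Ekwueme: 5 to 2, Blum.
Blum vs Osei: 2+1 = 3 for Blum, 4 for Osei — Osei by 4–3.
Blum vs Singh: 2+1+2 = 5 for Blum, 2 for Singh — Blum by 5–2.
Ekwueme vs Osei: 4 to 3, Ekwueme.
Ekwueme vs Singh: 4 to 3, Ekwueme.
Osei vs Singh: Osei is ranked higher on 2+2+2 = 6 ballots, Singh on 1. Osei wins 6–1.
Every candidate loses at least once (Blum loses to Osei; Ekwueme loses to Blum; Osei loses to Ekwueme; Singh loses to Blum). The majority relation contains the cycle Blum beats Ekwueme beats Osei beats Blum, so there is no Condorcet winner.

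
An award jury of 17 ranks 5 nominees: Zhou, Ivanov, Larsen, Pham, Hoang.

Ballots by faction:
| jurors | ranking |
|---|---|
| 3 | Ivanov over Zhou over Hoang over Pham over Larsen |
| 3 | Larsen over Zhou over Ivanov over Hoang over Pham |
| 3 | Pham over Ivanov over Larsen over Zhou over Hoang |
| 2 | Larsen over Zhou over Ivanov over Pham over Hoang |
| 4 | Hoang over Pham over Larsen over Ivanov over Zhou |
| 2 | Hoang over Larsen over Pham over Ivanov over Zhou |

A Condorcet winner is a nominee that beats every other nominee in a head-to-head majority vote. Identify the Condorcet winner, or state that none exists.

none

Check each pair by majority over 17 ballots:
Zhou vs Ivanov: Zhou preferred on 3+2 = 5 ballots; Ivanov wins 12–5.
Zhou vs Larsen: Zhou preferred on 3 ballots; Larsen wins 14–3.
Zhou vs Pham: 8 to 9, Pham.
Zhou vs Hoang: 3+3+3+2 = 11 for Zhou, 6 for Hoang — Zhou by 11–6.
Ivanov–Larsen: Larsen 11–6.
Ivanov vs Pham: Pham, 9–8.
Ivanov vs Hoang: Ivanov is ranked higher on 3+3+3+2 = 11 ballots, Hoang on 6. Ivanov wins 11–6.
Larsen–Pham: Pham 10–7.
Larsen vs Hoang: 8 to 9, Hoang.
Pham vs Hoang: Hoang wins 12–5.
Each nominee drops at least one matchup (Zhou loses to Ivanov; Ivanov loses to Larsen; Larsen loses to Pham; Pham loses to Hoang; Hoang loses to Zhou); the cycle Zhou → Hoang → Larsen → Zhou rules out a Condorcet winner.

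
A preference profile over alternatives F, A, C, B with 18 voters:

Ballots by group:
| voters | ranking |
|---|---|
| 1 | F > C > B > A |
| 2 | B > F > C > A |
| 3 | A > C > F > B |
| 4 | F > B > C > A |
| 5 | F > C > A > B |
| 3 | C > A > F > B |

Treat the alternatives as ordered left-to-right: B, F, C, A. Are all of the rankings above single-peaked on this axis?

Axis positions: B=1, F=2, C=3, A=4.
Group 1 (peak F at position 2): ranking walks positions 2-3-1-4, expanding outward from the peak — single-peaked.
Group 2 (peak B at position 1): ranking walks positions 1-2-3-4, expanding outward from the peak — single-peaked.
Group 3 (peak A at position 4): ranking walks positions 4-3-2-1, expanding outward from the peak — single-peaked.
Group 4 (peak F at position 2): ranking walks positions 2-1-3-4, expanding outward from the peak — single-peaked.
Group 5 (peak F at position 2): ranking walks positions 2-3-4-1, expanding outward from the peak — single-peaked.
Group 6 (peak C at position 3): ranking walks positions 3-4-2-1, expanding outward from the peak — single-peaked.
Every ranking is single-peaked on this axis.

yes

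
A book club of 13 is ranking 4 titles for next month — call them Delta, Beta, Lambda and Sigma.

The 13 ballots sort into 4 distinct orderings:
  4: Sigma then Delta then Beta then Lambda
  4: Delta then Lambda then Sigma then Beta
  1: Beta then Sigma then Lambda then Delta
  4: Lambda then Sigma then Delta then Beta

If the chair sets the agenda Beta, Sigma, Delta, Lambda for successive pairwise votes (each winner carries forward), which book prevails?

Round 1: Beta vs Sigma — 1–12, Sigma advances.
Round 2: Sigma vs Delta — 9–4, Sigma advances.
Round 3: Sigma vs Lambda — 5–8, Lambda advances.
Lambda survives the agenda.

Lambda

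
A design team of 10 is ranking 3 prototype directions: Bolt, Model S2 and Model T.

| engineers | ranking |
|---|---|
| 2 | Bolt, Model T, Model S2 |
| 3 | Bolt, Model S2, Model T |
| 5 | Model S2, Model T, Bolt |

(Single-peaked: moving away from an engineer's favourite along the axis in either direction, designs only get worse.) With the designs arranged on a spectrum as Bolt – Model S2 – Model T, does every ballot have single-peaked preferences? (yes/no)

no

Axis positions: Bolt=1, Model S2=2, Model T=3.
Type 1: ranking walks positions 1-3-2; Model T is ranked above Model S2 even though Model S2 lies between Model T and the peak Bolt on the axis — preferences dip and rise again. Not single-peaked.
Type 2 (peak Bolt at position 1): ranking walks positions 1-2-3, expanding outward from the peak — single-peaked.
Type 3 (peak Model S2 at position 2): ranking walks positions 2-3-1, expanding outward from the peak — single-peaked.
Type 1 violates single-peakedness, so the profile is not single-peaked on this axis.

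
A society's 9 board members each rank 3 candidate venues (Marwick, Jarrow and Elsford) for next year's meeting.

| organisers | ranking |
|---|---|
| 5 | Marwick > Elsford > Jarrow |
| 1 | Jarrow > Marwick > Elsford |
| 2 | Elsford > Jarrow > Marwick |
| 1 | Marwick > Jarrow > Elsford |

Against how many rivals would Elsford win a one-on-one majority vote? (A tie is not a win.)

Elsford against each rival (9 organisers):
Elsford vs Marwick: Marwick wins 7–2.
Elsford vs Jarrow: 7 to 2, Elsford.
Elsford beats Jarrow; loses to Marwick — 1 pairwise win.

1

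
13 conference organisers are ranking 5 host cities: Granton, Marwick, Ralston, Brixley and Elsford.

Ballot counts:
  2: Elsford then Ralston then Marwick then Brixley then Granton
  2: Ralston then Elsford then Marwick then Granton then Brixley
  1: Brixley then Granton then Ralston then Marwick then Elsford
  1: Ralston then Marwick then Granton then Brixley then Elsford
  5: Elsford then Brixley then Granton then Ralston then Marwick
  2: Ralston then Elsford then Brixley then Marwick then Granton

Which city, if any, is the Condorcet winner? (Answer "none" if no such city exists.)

Head-to-head results (13 organisers):
Granton vs Marwick: 1+5 = 6 for Granton, 7 for Marwick — Marwick by 7–6.
Granton vs Ralston: 6 to 7, Ralston.
Granton vs Brixley: Granton preferred on 2+1 = 3 ballots; Brixley wins 10–3.
Granton vs Elsford: Granton is ranked higher on 1+1 = 2 ballots, Elsford on 11. Elsford wins 11–2.
Marwick vs Ralston: Marwick preferred on 0 ballots; Ralston wins 13–0.
Marwick vs Brixley: 2+2+1 = 5 for Marwick, 8 for Brixley — Brixley by 8–5.
Marwick vs Elsford: Marwick is ranked higher on 1+1 = 2 ballots, Elsford on 11. Elsford wins 11–2.
Ralston vs Brixley: Ralston preferred on 2+2+1+2 = 7 ballots; Ralston wins 7–6.
Ralston vs Elsford: Ralston preferred on 2+1+1+2 = 6 ballots; Elsford wins 7–6.
Brixley vs Elsford: 1+1 = 2 for Brixley, 11 for Elsford — Elsford by 11–2.
Only Elsford has no losses; Elsford is the Condorcet winner.

Elsford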